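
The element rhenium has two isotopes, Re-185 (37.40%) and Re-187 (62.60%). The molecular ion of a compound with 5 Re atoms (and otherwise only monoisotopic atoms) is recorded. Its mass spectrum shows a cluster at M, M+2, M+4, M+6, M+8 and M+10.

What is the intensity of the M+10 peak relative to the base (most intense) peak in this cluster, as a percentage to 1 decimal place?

Term probabilities: M 0.0073, M+2 0.0612, M+4 0.2050, M+6 0.3431, M+8 0.2872, M+10 0.0961. Base peak = M+6.
P(M+6) = C(5,3) × 0.3740^2 × 0.6260^3 = 10 × 0.139876 × 0.24531438 = 0.343136 (base)
P(M+10) = C(5,5) × 0.3740^0 × 0.6260^5 = 1 × 1.0000 × 0.09613282 = 0.096133
Relative intensity = 0.096133 / 0.343136 × 100 = 28.0

28.0%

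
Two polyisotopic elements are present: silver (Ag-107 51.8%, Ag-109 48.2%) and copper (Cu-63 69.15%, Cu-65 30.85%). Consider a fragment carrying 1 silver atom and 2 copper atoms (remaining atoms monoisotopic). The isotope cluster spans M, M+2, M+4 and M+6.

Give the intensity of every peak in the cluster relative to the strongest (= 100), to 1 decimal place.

Silver pattern (n=1): 0.5180 : 0.4820
Copper pattern (n=2): 0.47817225 : 0.4266555 : 0.09517225
Convolve the two distributions (both contribute in 2-u steps):
  M: 0.5180×0.47817225 = 0.247693
  M+2: 0.5180×0.4266555 + 0.4820×0.47817225 = 0.451487
  M+4: 0.5180×0.09517225 + 0.4820×0.4266555 = 0.254947
  M+6: 0.4820×0.09517225 = 0.045873
Scale to base peak (0.451487) = 100: 54.9 : 100.0 : 56.5 : 10.2

54.9 : 100.0 : 56.5 : 10.2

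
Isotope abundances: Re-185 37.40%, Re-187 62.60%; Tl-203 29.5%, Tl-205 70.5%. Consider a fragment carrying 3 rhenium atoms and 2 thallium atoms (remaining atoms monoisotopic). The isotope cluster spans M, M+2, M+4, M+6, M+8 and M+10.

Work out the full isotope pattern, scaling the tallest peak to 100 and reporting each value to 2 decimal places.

1.36 : 13.33 : 51.83 : 100.00 : 95.75 : 36.42

Rhenium pattern (n=3): 0.05231362 : 0.26268713 : 0.43968487 : 0.24531438
Thallium pattern (n=2): 0.087025 : 0.41595 : 0.497025
Convolve the two distributions (both contribute in 2-u steps):
  M: 0.05231362×0.087025 = 0.004553
  M+2: 0.05231362×0.41595 + 0.26268713×0.087025 = 0.044620
  M+4: 0.05231362×0.497025 + 0.26268713×0.41595 + 0.43968487×0.087025 = 0.173529
  M+6: 0.26268713×0.497025 + 0.43968487×0.41595 + 0.24531438×0.087025 = 0.334797
  M+8: 0.43968487×0.497025 + 0.24531438×0.41595 = 0.320573
  M+10: 0.24531438×0.497025 = 0.121927
Scale to base peak (0.334797) = 100: 1.36 : 13.33 : 51.83 : 100.00 : 95.75 : 36.42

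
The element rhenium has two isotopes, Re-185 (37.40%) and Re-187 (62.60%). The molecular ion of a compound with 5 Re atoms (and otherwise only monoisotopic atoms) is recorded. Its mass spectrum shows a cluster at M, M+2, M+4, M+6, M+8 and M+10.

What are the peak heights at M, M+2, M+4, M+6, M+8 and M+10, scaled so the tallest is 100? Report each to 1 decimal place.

2.1 : 17.8 : 59.7 : 100.0 : 83.7 : 28.0

The 5 Re atoms are independent, so intensities follow the terms of (0.3740 + 0.6260)^5.
P(M) = 0.3740^5 = 0.007317
P(M+2) = 5 × 0.3740^4 × 0.6260^1 = 0.061239
P(M+4) = 10 × 0.3740^3 × 0.6260^2 = 0.205005
P(M+6) = 10 × 0.3740^2 × 0.6260^3 = 0.343136
P(M+8) = 5 × 0.3740^1 × 0.6260^4 = 0.287170
P(M+10) = 0.6260^5 = 0.096133
The M+6 peak is largest (0.343136); scaling to 100 gives 2.1 : 17.8 : 59.7 : 100.0 : 83.7 : 28.0.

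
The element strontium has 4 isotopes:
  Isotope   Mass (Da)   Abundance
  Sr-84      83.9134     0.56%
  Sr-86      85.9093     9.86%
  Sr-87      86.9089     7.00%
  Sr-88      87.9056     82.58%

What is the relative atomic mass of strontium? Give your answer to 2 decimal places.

Weight each isotope mass by its fractional abundance: 0.0056 × 83.9134 + 0.0986 × 85.9093 + 0.0700 × 86.9089 + 0.8258 × 87.9056
= 0.46992 + 8.47066 + 6.08362 + 72.59244 = 87.61664 Da

87.62 Da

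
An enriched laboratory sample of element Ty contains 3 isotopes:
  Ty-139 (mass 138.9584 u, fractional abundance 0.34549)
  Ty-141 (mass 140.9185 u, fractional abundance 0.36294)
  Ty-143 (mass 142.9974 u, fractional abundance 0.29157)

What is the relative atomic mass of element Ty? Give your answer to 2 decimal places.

140.85 u

The abundance-weighted mean is 0.34549 × 138.9584 + 0.36294 × 140.9185 + 0.29157 × 142.9974
= 48.00874 + 51.14496 + 41.69375 = 140.84745 u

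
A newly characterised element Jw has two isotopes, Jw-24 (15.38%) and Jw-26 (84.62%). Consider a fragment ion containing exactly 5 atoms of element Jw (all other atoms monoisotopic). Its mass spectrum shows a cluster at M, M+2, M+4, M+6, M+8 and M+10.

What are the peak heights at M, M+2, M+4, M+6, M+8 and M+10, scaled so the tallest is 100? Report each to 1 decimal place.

0.0 : 0.5 : 6.0 : 33.0 : 90.9 : 100.0

The 5 Jw atoms are independent, so intensities follow the terms of (0.1538 + 0.8462)^5.
P(M) = 0.1538^5 = 0.000086
P(M+2) = 5 × 0.1538^4 × 0.8462^1 = 0.002367
P(M+4) = 10 × 0.1538^3 × 0.8462^2 = 0.026050
P(M+6) = 10 × 0.1538^2 × 0.8462^3 = 0.143328
P(M+8) = 5 × 0.1538^1 × 0.8462^4 = 0.394292
P(M+10) = 0.8462^5 = 0.433875
The M+10 peak is largest (0.433875); scaling to 100 gives 0.0 : 0.5 : 6.0 : 33.0 : 90.9 : 100.0.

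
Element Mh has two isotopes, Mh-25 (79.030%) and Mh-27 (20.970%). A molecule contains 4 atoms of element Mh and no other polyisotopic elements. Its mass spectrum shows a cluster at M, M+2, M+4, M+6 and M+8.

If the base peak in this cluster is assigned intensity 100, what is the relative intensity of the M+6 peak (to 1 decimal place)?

7.0

Binomial terms of (0.79030 + 0.20970)^4: M 0.3901, M+2 0.4140, M+4 0.1648, M+6 0.0292, M+8 0.0019 → M+2 is the base peak.
P(M+2) = C(4,1) × 0.79030^3 × 0.20970^1 = 4 × 0.4936009 × 0.2097 = 0.414032 (base)
P(M+6) = C(4,3) × 0.79030^1 × 0.20970^3 = 4 × 0.7903 × 0.00922137 = 0.029151
Relative intensity = 0.029151 / 0.414032 × 100 = 7.0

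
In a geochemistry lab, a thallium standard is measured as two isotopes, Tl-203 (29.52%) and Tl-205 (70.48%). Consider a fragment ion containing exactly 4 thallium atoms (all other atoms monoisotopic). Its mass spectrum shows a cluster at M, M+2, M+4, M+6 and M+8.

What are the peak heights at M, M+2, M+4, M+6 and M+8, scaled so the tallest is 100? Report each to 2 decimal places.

Expanding (0.2952 + 0.7048)^4:
P(M) = 0.2952^4 = 0.007594
P(M+2) = 4 × 0.2952^3 × 0.7048^1 = 0.072523
P(M+4) = 6 × 0.2952^2 × 0.7048^2 = 0.259726
P(M+6) = 4 × 0.2952^1 × 0.7048^3 = 0.413403
P(M+8) = 0.7048^4 = 0.246754
The M+6 peak is largest (0.413403); scaling to 100 gives 1.84 : 17.54 : 62.83 : 100.00 : 59.69.

1.84 : 17.54 : 62.83 : 100.00 : 59.69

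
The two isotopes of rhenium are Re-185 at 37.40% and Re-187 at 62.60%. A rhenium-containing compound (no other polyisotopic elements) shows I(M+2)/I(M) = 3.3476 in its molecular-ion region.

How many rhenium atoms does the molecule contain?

The M+2/M ratio from n Re atoms is n · q/p = n · 0.6260/0.3740.
n = 3.3476 × 0.3740/0.6260 = 2.00 ≈ 2

2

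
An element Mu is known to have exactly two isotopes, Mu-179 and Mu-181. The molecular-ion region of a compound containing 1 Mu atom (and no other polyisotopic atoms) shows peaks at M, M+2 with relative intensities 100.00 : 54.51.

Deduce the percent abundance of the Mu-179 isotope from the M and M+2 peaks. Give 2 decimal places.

64.72%

If p is the fraction of Mu that is Mu-179, then I(M+2)/I(M) = [C(1,1)·p^0·(1−p)] / p^1 = 1·(1−p)/p = 54.51/100.00 = 0.5451
(1−p)/p = 0.5451/1 = 0.5451  ⇒  p = 1/(1 + 0.5451) = 0.6472
Mu-179: 64.72%, Mu-181: 35.28%.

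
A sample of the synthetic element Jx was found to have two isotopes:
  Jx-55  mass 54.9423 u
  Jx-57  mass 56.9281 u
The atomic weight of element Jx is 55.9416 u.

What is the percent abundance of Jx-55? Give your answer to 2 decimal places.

49.68%

Writing the weighted mean with unknown fraction x of Jx-55:
54.9423·x + 56.9281·(1 − x) = 55.9416
(54.9423 − 56.9281)·x = 55.9416 − 56.9281
x = -0.9865 / -1.9858 = 0.49678 → 49.68% Jx-55, 50.32% Jx-57.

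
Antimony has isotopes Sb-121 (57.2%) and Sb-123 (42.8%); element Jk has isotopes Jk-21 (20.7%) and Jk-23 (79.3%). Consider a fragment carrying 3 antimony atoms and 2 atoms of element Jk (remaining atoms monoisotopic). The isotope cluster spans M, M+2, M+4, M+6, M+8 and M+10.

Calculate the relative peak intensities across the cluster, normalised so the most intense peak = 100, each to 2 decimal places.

Antimony pattern (n=3): 0.18714925 : 0.42010426 : 0.31434374 : 0.07840275
Element Jk pattern (n=2): 0.042849 : 0.328302 : 0.628849
Convolve the two distributions (both contribute in 2-u steps):
  M: 0.18714925×0.042849 = 0.008019
  M+2: 0.18714925×0.328302 + 0.42010426×0.042849 = 0.079443
  M+4: 0.18714925×0.628849 + 0.42010426×0.328302 + 0.31434374×0.042849 = 0.269079
  M+6: 0.42010426×0.628849 + 0.31434374×0.328302 + 0.07840275×0.042849 = 0.370741
  M+8: 0.31434374×0.628849 + 0.07840275×0.328302 = 0.223415
  M+10: 0.07840275×0.628849 = 0.049303
Scale to base peak (0.370741) = 100: 2.16 : 21.43 : 72.58 : 100.00 : 60.26 : 13.30

2.16 : 21.43 : 72.58 : 100.00 : 60.26 : 13.30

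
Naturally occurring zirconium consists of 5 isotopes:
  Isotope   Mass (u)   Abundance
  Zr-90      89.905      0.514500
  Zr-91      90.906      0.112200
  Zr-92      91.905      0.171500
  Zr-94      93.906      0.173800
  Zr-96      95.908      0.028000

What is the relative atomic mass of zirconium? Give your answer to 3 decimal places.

Ar = Σ fᵢ·mᵢ = 0.514500 × 89.905 + 0.112200 × 90.906 + 0.171500 × 91.905 + 0.173800 × 93.906 + 0.028000 × 95.908
= 46.2561 + 10.1997 + 15.7617 + 16.3209 + 2.6854 = 91.2238 u

91.224 u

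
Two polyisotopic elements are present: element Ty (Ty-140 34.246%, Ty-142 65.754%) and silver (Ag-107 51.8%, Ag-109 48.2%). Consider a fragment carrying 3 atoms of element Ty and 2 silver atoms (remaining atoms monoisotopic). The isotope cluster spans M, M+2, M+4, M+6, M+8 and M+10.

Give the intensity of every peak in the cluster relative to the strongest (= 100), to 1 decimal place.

3.1 : 23.3 : 69.4 : 100.0 : 69.7 : 18.8

Element Ty pattern (n=3): 0.04016332 : 0.23134661 : 0.44419684 : 0.28429324
Silver pattern (n=2): 0.268324 : 0.499352 : 0.232324
Convolve the two distributions (both contribute in 2-u steps):
  M: 0.04016332×0.268324 = 0.010777
  M+2: 0.04016332×0.499352 + 0.23134661×0.268324 = 0.082131
  M+4: 0.04016332×0.232324 + 0.23134661×0.499352 + 0.44419684×0.268324 = 0.244043
  M+6: 0.23134661×0.232324 + 0.44419684×0.499352 + 0.28429324×0.268324 = 0.351841
  M+8: 0.44419684×0.232324 + 0.28429324×0.499352 = 0.245160
  M+10: 0.28429324×0.232324 = 0.066048
Scale to base peak (0.351841) = 100: 3.1 : 23.3 : 69.4 : 100.0 : 69.7 : 18.8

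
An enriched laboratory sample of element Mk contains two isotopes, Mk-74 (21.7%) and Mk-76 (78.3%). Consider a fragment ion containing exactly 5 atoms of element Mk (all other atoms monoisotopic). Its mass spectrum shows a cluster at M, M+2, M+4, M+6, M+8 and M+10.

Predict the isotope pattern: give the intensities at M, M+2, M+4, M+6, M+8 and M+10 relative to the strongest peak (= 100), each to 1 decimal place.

0.1 : 2.1 : 15.4 : 55.4 : 100.0 : 72.2

The 5 Mk atoms are independent, so intensities follow the terms of (0.217 + 0.783)^5.
P(M) = 0.217^5 = 0.000481
P(M+2) = 5 × 0.217^4 × 0.783^1 = 0.008681
P(M+4) = 10 × 0.217^3 × 0.783^2 = 0.062647
P(M+6) = 10 × 0.217^2 × 0.783^3 = 0.226050
P(M+8) = 5 × 0.217^1 × 0.783^4 = 0.407828
P(M+10) = 0.783^5 = 0.294313
The M+8 peak is largest (0.407828); scaling to 100 gives 0.1 : 2.1 : 15.4 : 55.4 : 100.0 : 72.2.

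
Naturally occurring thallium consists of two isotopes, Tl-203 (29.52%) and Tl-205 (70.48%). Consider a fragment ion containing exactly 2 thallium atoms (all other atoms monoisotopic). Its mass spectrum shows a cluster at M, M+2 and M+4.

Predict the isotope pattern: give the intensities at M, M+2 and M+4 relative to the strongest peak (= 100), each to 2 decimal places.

17.54 : 83.77 : 100.00

The 2 Tl atoms are independent, so intensities follow the terms of (0.2952 + 0.7048)^2.
P(M) = 0.2952^2 = 0.087143
P(M+2) = 2 × 0.2952^1 × 0.7048^1 = 0.416114
P(M+4) = 0.7048^2 = 0.496743
The M+4 peak is largest (0.496743); scaling to 100 gives 17.54 : 83.77 : 100.00.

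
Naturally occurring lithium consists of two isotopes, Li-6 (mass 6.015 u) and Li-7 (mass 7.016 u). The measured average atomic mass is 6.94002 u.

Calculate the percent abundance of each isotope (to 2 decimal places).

Li-6: 7.59%, Li-7: 92.41%

With x = fraction of Li-6 (so Li-7 is 1 − x):
6.015·x + 7.016·(1 − x) = 6.94002
(6.015 − 7.016)·x = 6.94002 − 7.016
x = -0.07598 / -1.001 = 0.07590 → 7.59% Li-6, 92.41% Li-7.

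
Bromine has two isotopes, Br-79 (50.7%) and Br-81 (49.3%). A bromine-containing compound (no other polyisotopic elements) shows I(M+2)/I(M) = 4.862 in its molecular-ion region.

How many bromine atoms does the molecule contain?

With n Br atoms, P(M+2)/P(M) = C(n,1)·p^(n−1)q / p^n = n·q/p = n · 0.493/0.507.
n = 4.862 × 0.507/0.493 = 5.00 ≈ 5

5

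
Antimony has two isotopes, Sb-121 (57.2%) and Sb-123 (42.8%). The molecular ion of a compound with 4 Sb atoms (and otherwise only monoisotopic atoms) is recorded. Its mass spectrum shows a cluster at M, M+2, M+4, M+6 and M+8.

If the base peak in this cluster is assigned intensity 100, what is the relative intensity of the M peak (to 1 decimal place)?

29.8

Term probabilities: M 0.1070, M+2 0.3204, M+4 0.3596, M+6 0.1794, M+8 0.0336. Base peak = M+4.
P(M+4) = C(4,2) × 0.572^2 × 0.428^2 = 6 × 0.327184 × 0.183184 = 0.359609 (base)
P(M) = C(4,0) × 0.572^4 × 0.428^0 = 1 × 0.10704937 × 1.0000 = 0.107049
Relative intensity = 0.107049 / 0.359609 × 100 = 29.8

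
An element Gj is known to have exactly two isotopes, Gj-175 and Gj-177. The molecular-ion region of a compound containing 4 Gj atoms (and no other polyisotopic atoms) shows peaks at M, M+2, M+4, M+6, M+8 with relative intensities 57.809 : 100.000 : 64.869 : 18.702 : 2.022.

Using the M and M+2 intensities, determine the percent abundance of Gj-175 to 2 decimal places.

Let p = fractional abundance of Gj-175. I(M+2)/I(M) = [C(4,1)·p^3·(1−p)] / p^4 = 4·(1−p)/p = 100.000/57.809 = 1.7298
(1−p)/p = 1.7298/4 = 0.4325  ⇒  p = 1/(1 + 0.4325) = 0.6981
Gj-175: 69.81%, Gj-177: 30.19%.

69.81%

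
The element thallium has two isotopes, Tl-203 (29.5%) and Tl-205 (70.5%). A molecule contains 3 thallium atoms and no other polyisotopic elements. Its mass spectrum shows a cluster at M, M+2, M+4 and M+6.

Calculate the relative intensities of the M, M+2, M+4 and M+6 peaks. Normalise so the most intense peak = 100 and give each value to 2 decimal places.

Each Tl atom is independently Tl-203 (p = 0.295) or Tl-205 (q = 0.705); the cluster is the binomial expansion (p + q)^3.
P(M) = 0.295^3 = 0.025672
P(M+2) = 3 × 0.295^2 × 0.705^1 = 0.184058
P(M+4) = 3 × 0.295^1 × 0.705^2 = 0.439867
P(M+6) = 0.705^3 = 0.350403
The M+4 peak is largest (0.439867); scaling to 100 gives 5.84 : 41.84 : 100.00 : 79.66.

5.84 : 41.84 : 100.00 : 79.66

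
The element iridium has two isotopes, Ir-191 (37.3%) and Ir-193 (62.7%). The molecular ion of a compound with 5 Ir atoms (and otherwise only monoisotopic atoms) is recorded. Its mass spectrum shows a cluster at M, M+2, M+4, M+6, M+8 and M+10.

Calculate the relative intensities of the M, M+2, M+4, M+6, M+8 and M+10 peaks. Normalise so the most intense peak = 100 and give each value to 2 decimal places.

2.11 : 17.70 : 59.49 : 100.00 : 84.05 : 28.26

Expanding (0.373 + 0.627)^5:
P(M) = 0.373^5 = 0.007220
P(M+2) = 5 × 0.373^4 × 0.627^1 = 0.060684
P(M+4) = 10 × 0.373^3 × 0.627^2 = 0.204015
P(M+6) = 10 × 0.373^2 × 0.627^3 = 0.342942
P(M+8) = 5 × 0.373^1 × 0.627^4 = 0.288237
P(M+10) = 0.627^5 = 0.096903
The M+6 peak is largest (0.342942); scaling to 100 gives 2.11 : 17.70 : 59.49 : 100.00 : 84.05 : 28.26.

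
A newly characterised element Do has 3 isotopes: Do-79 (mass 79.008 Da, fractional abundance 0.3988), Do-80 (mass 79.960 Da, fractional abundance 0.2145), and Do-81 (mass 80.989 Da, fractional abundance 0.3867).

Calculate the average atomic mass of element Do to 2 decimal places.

Ar = Σ fᵢ·mᵢ = 0.3988 × 79.008 + 0.2145 × 79.960 + 0.3867 × 80.989
= 31.5084 + 17.1514 + 31.3184 = 79.9782 Da

79.98 Da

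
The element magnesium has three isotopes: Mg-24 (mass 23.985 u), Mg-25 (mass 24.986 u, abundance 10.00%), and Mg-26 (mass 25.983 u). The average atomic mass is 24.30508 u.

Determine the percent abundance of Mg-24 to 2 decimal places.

The remaining 90.00% is split between Mg-24 (fraction x) and Mg-26 (fraction 0.9000 − x).
Substituting: 23.985x + 25.983(0.9000 − x) = 21.80648
(23.985 − 25.983)x = -1.57822  ⇒  x = 0.78990, y = 0.11010
Mg-24: 78.99%, Mg-26: 11.01%.

78.99%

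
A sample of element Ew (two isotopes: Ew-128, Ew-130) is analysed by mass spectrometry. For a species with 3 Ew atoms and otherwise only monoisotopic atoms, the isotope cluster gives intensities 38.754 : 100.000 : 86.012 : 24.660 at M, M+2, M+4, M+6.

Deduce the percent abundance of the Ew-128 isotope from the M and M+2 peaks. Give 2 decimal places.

Let p = fractional abundance of Ew-128. I(M+2)/I(M) = [C(3,1)·p^2·(1−p)] / p^3 = 3·(1−p)/p = 100.000/38.754 = 2.5804
(1−p)/p = 2.5804/3 = 0.8601  ⇒  p = 1/(1 + 0.8601) = 0.5376
Ew-128: 53.76%, Ew-130: 46.24%.

53.76%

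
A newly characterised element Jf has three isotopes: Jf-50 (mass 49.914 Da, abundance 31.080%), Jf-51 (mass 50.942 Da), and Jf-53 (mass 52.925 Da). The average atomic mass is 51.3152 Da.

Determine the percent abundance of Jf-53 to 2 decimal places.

34.93%

The remaining 68.920% is split between Jf-51 (fraction x) and Jf-53 (fraction 0.68920 − x).
Substituting: 50.942x + 52.925(0.68920 − x) = 35.8019288
(50.942 − 52.925)x = -0.6739812  ⇒  x = 0.33988, y = 0.34932
Jf-51: 33.99%, Jf-53: 34.93%.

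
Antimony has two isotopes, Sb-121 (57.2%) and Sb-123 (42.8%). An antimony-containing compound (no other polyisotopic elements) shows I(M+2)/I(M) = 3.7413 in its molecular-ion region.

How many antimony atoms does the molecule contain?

5

With n Sb atoms, P(M+2)/P(M) = C(n,1)·p^(n−1)q / p^n = n·q/p = n · 0.428/0.572.
n = 3.7413 × 0.572/0.428 = 5.00 ≈ 5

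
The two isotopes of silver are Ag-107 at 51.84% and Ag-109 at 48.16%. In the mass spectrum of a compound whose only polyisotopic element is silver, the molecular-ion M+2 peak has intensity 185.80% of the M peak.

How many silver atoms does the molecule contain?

With n Ag atoms, P(M+2)/P(M) = C(n,1)·p^(n−1)q / p^n = n·q/p = n · 0.4816/0.5184.
n = 1.8580 × 0.5184/0.4816 = 2.00 ≈ 2

2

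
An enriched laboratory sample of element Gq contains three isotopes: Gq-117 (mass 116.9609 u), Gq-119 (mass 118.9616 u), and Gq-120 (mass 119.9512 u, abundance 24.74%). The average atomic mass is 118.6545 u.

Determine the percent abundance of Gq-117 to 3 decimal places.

Let x and y be the fractions of Gq-117 and Gq-119. Then x + y = 1 − 0.2474 = 0.7526 and 116.9609x + 118.9616y = 118.6545 − 0.2474×119.9512 = 88.97857312.
Substituting: 116.9609x + 118.9616(0.7526 − x) = 88.97857312
(116.9609 − 118.9616)x = -0.55192704  ⇒  x = 0.27587, y = 0.47673
Gq-117: 27.587%, Gq-119: 47.673%.

27.587%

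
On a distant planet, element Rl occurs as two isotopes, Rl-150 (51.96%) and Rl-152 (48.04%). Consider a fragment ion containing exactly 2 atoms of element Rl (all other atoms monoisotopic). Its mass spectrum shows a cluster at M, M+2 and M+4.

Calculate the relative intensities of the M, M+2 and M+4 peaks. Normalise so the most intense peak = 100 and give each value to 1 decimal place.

The 2 Rl atoms are independent, so intensities follow the terms of (0.5196 + 0.4804)^2.
P(M) = 0.5196^2 = 0.269984
P(M+2) = 2 × 0.5196^1 × 0.4804^1 = 0.499232
P(M+4) = 0.4804^2 = 0.230784
The M+2 peak is largest (0.499232); scaling to 100 gives 54.1 : 100.0 : 46.2.

54.1 : 100.0 : 46.2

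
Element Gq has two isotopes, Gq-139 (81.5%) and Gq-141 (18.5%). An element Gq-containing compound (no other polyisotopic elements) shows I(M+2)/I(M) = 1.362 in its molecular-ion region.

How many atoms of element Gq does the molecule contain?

6

For n independent Gq atoms, I(M+2)/I(M) = n · (abundance Gq-141) / (abundance Gq-139) = n · 0.185/0.815.
n = 1.362 × 0.815/0.185 = 6.00 ≈ 6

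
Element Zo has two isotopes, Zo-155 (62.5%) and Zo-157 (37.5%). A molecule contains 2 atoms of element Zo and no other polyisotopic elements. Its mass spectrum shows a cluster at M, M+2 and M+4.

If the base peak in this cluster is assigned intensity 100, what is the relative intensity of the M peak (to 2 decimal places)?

83.33

(0.625 + 0.375)^2 gives M 0.3906, M+2 0.4688, M+4 0.1406; the largest is M+2.
P(M+2) = C(2,1) × 0.625^1 × 0.375^1 = 2 × 0.6250 × 0.3750 = 0.468750 (base)
P(M) = C(2,0) × 0.625^2 × 0.375^0 = 1 × 0.390625 × 1.0000 = 0.390625
Relative intensity = 0.390625 / 0.468750 × 100 = 83.33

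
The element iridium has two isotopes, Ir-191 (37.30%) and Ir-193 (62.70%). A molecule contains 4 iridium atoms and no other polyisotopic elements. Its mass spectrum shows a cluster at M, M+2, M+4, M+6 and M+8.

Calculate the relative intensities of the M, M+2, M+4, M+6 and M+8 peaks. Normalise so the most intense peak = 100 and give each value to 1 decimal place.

Expanding (0.3730 + 0.6270)^4:
P(M) = 0.3730^4 = 0.019357
P(M+2) = 4 × 0.3730^3 × 0.6270^1 = 0.130153
P(M+4) = 6 × 0.3730^2 × 0.6270^2 = 0.328174
P(M+6) = 4 × 0.3730^1 × 0.6270^3 = 0.367766
P(M+8) = 0.6270^4 = 0.154550
The M+6 peak is largest (0.367766); scaling to 100 gives 5.3 : 35.4 : 89.2 : 100.0 : 42.0.

5.3 : 35.4 : 89.2 : 100.0 : 42.0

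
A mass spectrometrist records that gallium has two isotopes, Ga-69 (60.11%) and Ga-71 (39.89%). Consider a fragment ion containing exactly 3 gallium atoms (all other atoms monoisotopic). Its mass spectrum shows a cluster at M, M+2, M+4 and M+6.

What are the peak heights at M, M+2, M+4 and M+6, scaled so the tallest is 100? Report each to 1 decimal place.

Each Ga atom is independently Ga-69 (p = 0.6011) or Ga-71 (q = 0.3989); the cluster is the binomial expansion (p + q)^3.
P(M) = 0.6011^3 = 0.217190
P(M+2) = 3 × 0.6011^2 × 0.3989^1 = 0.432393
P(M+4) = 3 × 0.6011^1 × 0.3989^2 = 0.286943
P(M+6) = 0.3989^3 = 0.063473
The M+2 peak is largest (0.432393); scaling to 100 gives 50.2 : 100.0 : 66.4 : 14.7.

50.2 : 100.0 : 66.4 : 14.7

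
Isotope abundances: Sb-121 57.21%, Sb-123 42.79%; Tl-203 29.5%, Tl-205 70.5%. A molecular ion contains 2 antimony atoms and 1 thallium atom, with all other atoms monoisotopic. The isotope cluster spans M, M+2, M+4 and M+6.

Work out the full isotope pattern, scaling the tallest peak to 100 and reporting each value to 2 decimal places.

Antimony pattern (n=2): 0.32729841 : 0.48960318 : 0.18309841
Thallium pattern (n=1): 0.2950 : 0.7050
Convolve the two distributions (both contribute in 2-u steps):
  M: 0.32729841×0.2950 = 0.096553
  M+2: 0.32729841×0.7050 + 0.48960318×0.2950 = 0.375178
  M+4: 0.48960318×0.7050 + 0.18309841×0.2950 = 0.399184
  M+6: 0.18309841×0.7050 = 0.129084
Scale to base peak (0.399184) = 100: 24.19 : 93.99 : 100.00 : 32.34

24.19 : 93.99 : 100.00 : 32.34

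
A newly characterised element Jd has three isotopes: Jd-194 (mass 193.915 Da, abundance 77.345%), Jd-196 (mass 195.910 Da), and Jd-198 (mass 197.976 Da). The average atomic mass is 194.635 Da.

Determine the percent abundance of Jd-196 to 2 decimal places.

9.68%

Let x and y be the fractions of Jd-196 and Jd-198. Then x + y = 1 − 0.77345 = 0.22655 and 195.910x + 197.976y = 194.635 − 0.77345×193.915 = 44.65144325.
Substituting: 195.910x + 197.976(0.22655 − x) = 44.65144325
(195.910 − 197.976)x = -0.20001955  ⇒  x = 0.09681, y = 0.12974
Jd-196: 9.68%, Jd-198: 12.97%.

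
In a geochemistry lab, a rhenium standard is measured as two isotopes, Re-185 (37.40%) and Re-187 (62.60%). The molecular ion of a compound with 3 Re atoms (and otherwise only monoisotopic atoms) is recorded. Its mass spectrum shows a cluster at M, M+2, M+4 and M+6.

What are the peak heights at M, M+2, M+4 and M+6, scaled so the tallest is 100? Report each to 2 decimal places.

11.90 : 59.74 : 100.00 : 55.79

Each Re atom is independently Re-185 (p = 0.3740) or Re-187 (q = 0.6260); the cluster is the binomial expansion (p + q)^3.
P(M) = 0.3740^3 = 0.052314
P(M+2) = 3 × 0.3740^2 × 0.6260^1 = 0.262687
P(M+4) = 3 × 0.3740^1 × 0.6260^2 = 0.439685
P(M+6) = 0.6260^3 = 0.245314
The M+4 peak is largest (0.439685); scaling to 100 gives 11.90 : 59.74 : 100.00 : 55.79.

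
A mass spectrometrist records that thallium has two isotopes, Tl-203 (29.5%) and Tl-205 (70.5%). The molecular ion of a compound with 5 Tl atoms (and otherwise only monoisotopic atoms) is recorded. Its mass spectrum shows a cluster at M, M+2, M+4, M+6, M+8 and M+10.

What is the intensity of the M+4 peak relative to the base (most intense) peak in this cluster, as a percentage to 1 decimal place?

Term probabilities: M 0.0022, M+2 0.0267, M+4 0.1276, M+6 0.3049, M+8 0.3644, M+10 0.1742. Base peak = M+8.
P(M+8) = C(5,4) × 0.295^1 × 0.705^4 = 5 × 0.2950 × 0.24703385 = 0.364375 (base)
P(M+4) = C(5,2) × 0.295^3 × 0.705^2 = 10 × 0.02567237 × 0.497025 = 0.127598
Relative intensity = 0.127598 / 0.364375 × 100 = 35.0

35.0%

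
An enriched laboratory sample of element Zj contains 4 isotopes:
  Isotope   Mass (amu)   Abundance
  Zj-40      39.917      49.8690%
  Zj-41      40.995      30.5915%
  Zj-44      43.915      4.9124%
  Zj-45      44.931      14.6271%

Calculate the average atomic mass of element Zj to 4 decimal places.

41.1766 amu

The abundance-weighted mean is 0.498690 × 39.917 + 0.305915 × 40.995 + 0.049124 × 43.915 + 0.146271 × 44.931
= 19.90621 + 12.54099 + 2.15728 + 6.57210 = 41.17658 amu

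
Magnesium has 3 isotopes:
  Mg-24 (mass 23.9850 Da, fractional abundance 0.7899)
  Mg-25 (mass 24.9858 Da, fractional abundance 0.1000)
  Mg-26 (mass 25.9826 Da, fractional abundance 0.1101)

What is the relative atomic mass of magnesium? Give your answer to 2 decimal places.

Ar = Σ fᵢ·mᵢ = 0.7899 × 23.9850 + 0.1000 × 24.9858 + 0.1101 × 25.9826
= 18.94575 + 2.49858 + 2.86068 = 24.30501 Da

24.31 Da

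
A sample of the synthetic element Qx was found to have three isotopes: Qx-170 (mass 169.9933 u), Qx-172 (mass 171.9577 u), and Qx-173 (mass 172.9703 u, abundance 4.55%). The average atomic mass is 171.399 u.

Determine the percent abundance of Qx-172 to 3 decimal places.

64.663%

Let x and y be the fractions of Qx-170 and Qx-172. Then x + y = 1 − 0.0455 = 0.9545 and 169.9933x + 171.9577y = 171.399 − 0.0455×172.9703 = 163.52885135.
Substituting: 169.9933x + 171.9577(0.9545 − x) = 163.52885135
(169.9933 − 171.9577)x = -0.6047733  ⇒  x = 0.30787, y = 0.64663
Qx-170: 30.787%, Qx-172: 64.663%.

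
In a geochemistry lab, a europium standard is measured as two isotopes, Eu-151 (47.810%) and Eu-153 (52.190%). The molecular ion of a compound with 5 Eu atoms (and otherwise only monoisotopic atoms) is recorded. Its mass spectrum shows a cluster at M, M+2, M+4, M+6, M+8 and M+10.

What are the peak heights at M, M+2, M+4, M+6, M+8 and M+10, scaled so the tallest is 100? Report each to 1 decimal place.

7.7 : 42.0 : 91.6 : 100.0 : 54.6 : 11.9

Each Eu atom is independently Eu-151 (p = 0.47810) or Eu-153 (q = 0.52190); the cluster is the binomial expansion (p + q)^5.
P(M) = 0.47810^5 = 0.024980
P(M+2) = 5 × 0.47810^4 × 0.52190^1 = 0.136343
P(M+4) = 10 × 0.47810^3 × 0.52190^2 = 0.297667
P(M+6) = 10 × 0.47810^2 × 0.52190^3 = 0.324937
P(M+8) = 5 × 0.47810^1 × 0.52190^4 = 0.177353
P(M+10) = 0.52190^5 = 0.038720
The M+6 peak is largest (0.324937); scaling to 100 gives 7.7 : 42.0 : 91.6 : 100.0 : 54.6 : 11.9.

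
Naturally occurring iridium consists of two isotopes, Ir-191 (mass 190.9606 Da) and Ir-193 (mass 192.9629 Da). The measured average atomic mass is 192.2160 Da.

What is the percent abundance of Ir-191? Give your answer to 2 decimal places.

Let x be the fractional abundance of Ir-191; then Ir-193 has abundance 1 − x.
190.9606·x + 192.9629·(1 − x) = 192.2160
(190.9606 − 192.9629)·x = 192.2160 − 192.9629
x = -0.7469 / -2.0023 = 0.37302 → 37.30% Ir-191, 62.70% Ir-193.

37.30%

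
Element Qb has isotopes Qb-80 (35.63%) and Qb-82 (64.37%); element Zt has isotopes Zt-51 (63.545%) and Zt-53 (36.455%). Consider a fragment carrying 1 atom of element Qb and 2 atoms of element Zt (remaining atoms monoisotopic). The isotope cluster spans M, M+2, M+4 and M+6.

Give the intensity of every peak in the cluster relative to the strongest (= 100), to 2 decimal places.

33.85 : 100.00 : 81.31 : 20.13

Element Qb pattern (n=1): 0.3563 : 0.6437
Element Zt pattern (n=2): 0.4037967 : 0.46330659 : 0.1328967
Convolve the two distributions (both contribute in 2-u steps):
  M: 0.3563×0.4037967 = 0.143873
  M+2: 0.3563×0.46330659 + 0.6437×0.4037967 = 0.425000
  M+4: 0.3563×0.1328967 + 0.6437×0.46330659 = 0.345582
  M+6: 0.6437×0.1328967 = 0.085546
Scale to base peak (0.425000) = 100: 33.85 : 100.00 : 81.31 : 20.13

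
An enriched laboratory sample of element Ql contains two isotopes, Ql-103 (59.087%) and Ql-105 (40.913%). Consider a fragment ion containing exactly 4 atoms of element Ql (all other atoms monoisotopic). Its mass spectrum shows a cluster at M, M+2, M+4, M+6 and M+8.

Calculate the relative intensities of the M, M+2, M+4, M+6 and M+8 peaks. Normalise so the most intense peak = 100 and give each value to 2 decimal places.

Each Ql atom is independently Ql-103 (p = 0.59087) or Ql-105 (q = 0.40913); the cluster is the binomial expansion (p + q)^4.
P(M) = 0.59087^4 = 0.121890
P(M+2) = 4 × 0.59087^3 × 0.40913^1 = 0.337596
P(M+4) = 6 × 0.59087^2 × 0.40913^2 = 0.350637
P(M+6) = 4 × 0.59087^1 × 0.40913^3 = 0.161859
P(M+8) = 0.40913^4 = 0.028019
The M+4 peak is largest (0.350637); scaling to 100 gives 34.76 : 96.28 : 100.00 : 46.16 : 7.99.

34.76 : 96.28 : 100.00 : 46.16 : 7.99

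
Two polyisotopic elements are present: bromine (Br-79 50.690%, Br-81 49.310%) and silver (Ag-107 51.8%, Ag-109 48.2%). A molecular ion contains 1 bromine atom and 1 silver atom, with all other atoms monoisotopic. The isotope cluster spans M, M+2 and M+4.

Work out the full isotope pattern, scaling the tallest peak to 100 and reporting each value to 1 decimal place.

52.5 : 100.0 : 47.6

Bromine pattern (n=1): 0.5069 : 0.4931
Silver pattern (n=1): 0.5180 : 0.4820
Convolve the two distributions (both contribute in 2-u steps):
  M: 0.5069×0.5180 = 0.262574
  M+2: 0.5069×0.4820 + 0.4931×0.5180 = 0.499752
  M+4: 0.4931×0.4820 = 0.237674
Scale to base peak (0.499752) = 100: 52.5 : 100.0 : 47.6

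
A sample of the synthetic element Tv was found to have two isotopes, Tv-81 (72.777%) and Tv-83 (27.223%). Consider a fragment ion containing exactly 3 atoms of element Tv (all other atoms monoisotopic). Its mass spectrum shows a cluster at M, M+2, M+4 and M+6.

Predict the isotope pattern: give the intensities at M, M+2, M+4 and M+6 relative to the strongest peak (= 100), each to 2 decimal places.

89.11 : 100.00 : 37.41 : 4.66

The 3 Tv atoms are independent, so intensities follow the terms of (0.72777 + 0.27223)^3.
P(M) = 0.72777^3 = 0.385463
P(M+2) = 3 × 0.72777^2 × 0.27223^1 = 0.432559
P(M+4) = 3 × 0.72777^1 × 0.27223^2 = 0.161803
P(M+6) = 0.27223^3 = 0.020175
The M+2 peak is largest (0.432559); scaling to 100 gives 89.11 : 100.00 : 37.41 : 4.66.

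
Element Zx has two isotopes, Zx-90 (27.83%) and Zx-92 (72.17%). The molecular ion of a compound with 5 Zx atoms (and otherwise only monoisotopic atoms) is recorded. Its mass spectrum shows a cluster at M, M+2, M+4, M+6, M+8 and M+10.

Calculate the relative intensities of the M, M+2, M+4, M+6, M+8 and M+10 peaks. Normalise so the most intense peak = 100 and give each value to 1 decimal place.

0.4 : 5.7 : 29.7 : 77.1 : 100.0 : 51.9

Each Zx atom is independently Zx-90 (p = 0.2783) or Zx-92 (q = 0.7217); the cluster is the binomial expansion (p + q)^5.
P(M) = 0.2783^5 = 0.001669
P(M+2) = 5 × 0.2783^4 × 0.7217^1 = 0.021646
P(M+4) = 10 × 0.2783^3 × 0.7217^2 = 0.112267
P(M+6) = 10 × 0.2783^2 × 0.7217^3 = 0.291136
P(M+8) = 5 × 0.2783^1 × 0.7217^4 = 0.377494
P(M+10) = 0.7217^5 = 0.195787
The M+8 peak is largest (0.377494); scaling to 100 gives 0.4 : 5.7 : 29.7 : 77.1 : 100.0 : 51.9.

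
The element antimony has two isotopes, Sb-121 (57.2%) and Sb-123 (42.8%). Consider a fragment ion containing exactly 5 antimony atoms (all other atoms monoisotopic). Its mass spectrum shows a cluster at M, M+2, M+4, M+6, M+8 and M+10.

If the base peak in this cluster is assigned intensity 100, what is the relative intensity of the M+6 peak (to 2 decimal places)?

Term probabilities: M 0.0612, M+2 0.2291, M+4 0.3428, M+6 0.2565, M+8 0.0960, M+10 0.0144. Base peak = M+4.
P(M+4) = C(5,2) × 0.572^3 × 0.428^2 = 10 × 0.18714925 × 0.183184 = 0.342827 (base)
P(M+6) = C(5,3) × 0.572^2 × 0.428^3 = 10 × 0.327184 × 0.07840275 = 0.256521
Relative intensity = 0.256521 / 0.342827 × 100 = 74.83

74.83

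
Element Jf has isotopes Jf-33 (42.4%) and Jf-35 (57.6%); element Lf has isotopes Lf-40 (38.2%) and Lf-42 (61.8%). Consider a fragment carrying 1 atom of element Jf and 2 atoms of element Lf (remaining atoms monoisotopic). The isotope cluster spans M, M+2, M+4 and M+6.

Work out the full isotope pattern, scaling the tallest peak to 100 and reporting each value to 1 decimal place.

14.3 : 65.5 : 100.0 : 50.7

Element Jf pattern (n=1): 0.4240 : 0.5760
Element Lf pattern (n=2): 0.145924 : 0.472152 : 0.381924
Convolve the two distributions (both contribute in 2-u steps):
  M: 0.4240×0.145924 = 0.061872
  M+2: 0.4240×0.472152 + 0.5760×0.145924 = 0.284245
  M+4: 0.4240×0.381924 + 0.5760×0.472152 = 0.433895
  M+6: 0.5760×0.381924 = 0.219988
Scale to base peak (0.433895) = 100: 14.3 : 65.5 : 100.0 : 50.7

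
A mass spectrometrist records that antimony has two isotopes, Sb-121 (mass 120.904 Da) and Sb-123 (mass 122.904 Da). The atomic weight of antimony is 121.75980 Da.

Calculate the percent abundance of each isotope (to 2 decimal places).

With x = fraction of Sb-121 (so Sb-123 is 1 − x):
120.904·x + 122.904·(1 − x) = 121.75980
(120.904 − 122.904)·x = 121.75980 − 122.904
x = -1.14420 / -2.000 = 0.57210 → 57.21% Sb-121, 42.79% Sb-123.

Sb-121: 57.21%, Sb-123: 42.79%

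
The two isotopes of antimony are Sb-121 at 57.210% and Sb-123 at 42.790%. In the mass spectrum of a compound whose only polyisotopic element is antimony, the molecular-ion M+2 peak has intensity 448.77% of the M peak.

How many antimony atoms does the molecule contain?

6

With n Sb atoms, P(M+2)/P(M) = C(n,1)·p^(n−1)q / p^n = n·q/p = n · 0.42790/0.57210.
n = 4.4877 × 0.57210/0.42790 = 6.00 ≈ 6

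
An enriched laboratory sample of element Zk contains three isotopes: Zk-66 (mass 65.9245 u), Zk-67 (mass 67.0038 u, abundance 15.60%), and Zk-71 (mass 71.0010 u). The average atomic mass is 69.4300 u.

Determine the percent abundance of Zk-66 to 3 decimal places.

18.663%

The remaining 84.40% is split between Zk-66 (fraction x) and Zk-71 (fraction 0.8440 − x).
Substituting: 65.9245x + 71.0010(0.8440 − x) = 58.9774072
(65.9245 − 71.0010)x = -0.9474368  ⇒  x = 0.18663, y = 0.65737
Zk-66: 18.663%, Zk-71: 65.737%.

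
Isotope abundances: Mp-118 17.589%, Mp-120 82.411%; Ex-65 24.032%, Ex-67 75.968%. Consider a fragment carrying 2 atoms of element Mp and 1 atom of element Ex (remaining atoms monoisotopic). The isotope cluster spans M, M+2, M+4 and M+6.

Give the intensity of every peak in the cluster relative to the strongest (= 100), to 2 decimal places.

1.44 : 18.06 : 74.32 : 100.00

Element Mp pattern (n=2): 0.03093729 : 0.28990542 : 0.67915729
Element Ex pattern (n=1): 0.24032 : 0.75968
Convolve the two distributions (both contribute in 2-u steps):
  M: 0.03093729×0.24032 = 0.007435
  M+2: 0.03093729×0.75968 + 0.28990542×0.24032 = 0.093173
  M+4: 0.28990542×0.75968 + 0.67915729×0.24032 = 0.383450
  M+6: 0.67915729×0.75968 = 0.515942
Scale to base peak (0.515942) = 100: 1.44 : 18.06 : 74.32 : 100.00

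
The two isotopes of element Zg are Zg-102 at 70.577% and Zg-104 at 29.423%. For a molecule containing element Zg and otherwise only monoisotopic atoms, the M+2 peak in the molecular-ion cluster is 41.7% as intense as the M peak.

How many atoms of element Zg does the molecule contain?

The M+2/M ratio from n Zg atoms is n · q/p = n · 0.29423/0.70577.
n = 0.417 × 0.70577/0.29423 = 1.00 ≈ 1

1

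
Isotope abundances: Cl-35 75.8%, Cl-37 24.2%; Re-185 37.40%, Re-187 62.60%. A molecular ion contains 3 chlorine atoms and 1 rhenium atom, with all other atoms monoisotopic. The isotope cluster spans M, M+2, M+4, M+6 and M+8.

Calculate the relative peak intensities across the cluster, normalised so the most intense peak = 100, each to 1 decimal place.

38.0 : 100.0 : 72.5 : 20.7 : 2.1

Chlorine pattern (n=3): 0.43551951 : 0.41713346 : 0.13317454 : 0.01417249
Rhenium pattern (n=1): 0.3740 : 0.6260
Convolve the two distributions (both contribute in 2-u steps):
  M: 0.43551951×0.3740 = 0.162884
  M+2: 0.43551951×0.6260 + 0.41713346×0.3740 = 0.428643
  M+4: 0.41713346×0.6260 + 0.13317454×0.3740 = 0.310933
  M+6: 0.13317454×0.6260 + 0.01417249×0.3740 = 0.088668
  M+8: 0.01417249×0.6260 = 0.008872
Scale to base peak (0.428643) = 100: 38.0 : 100.0 : 72.5 : 20.7 : 2.1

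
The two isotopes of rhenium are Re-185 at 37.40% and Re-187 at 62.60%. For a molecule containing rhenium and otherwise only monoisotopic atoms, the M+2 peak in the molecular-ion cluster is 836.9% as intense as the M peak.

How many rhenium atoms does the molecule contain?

For n independent Re atoms, I(M+2)/I(M) = n · (abundance Re-187) / (abundance Re-185) = n · 0.6260/0.3740.
n = 8.369 × 0.3740/0.6260 = 5.00 ≈ 5

5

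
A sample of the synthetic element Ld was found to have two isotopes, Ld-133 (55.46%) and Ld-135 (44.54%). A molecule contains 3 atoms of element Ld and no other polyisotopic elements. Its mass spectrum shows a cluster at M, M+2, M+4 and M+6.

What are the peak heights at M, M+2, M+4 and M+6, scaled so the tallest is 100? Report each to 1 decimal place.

41.5 : 100.0 : 80.3 : 21.5

The 3 Ld atoms are independent, so intensities follow the terms of (0.5546 + 0.4454)^3.
P(M) = 0.5546^3 = 0.170585
P(M+2) = 3 × 0.5546^2 × 0.4454^1 = 0.410990
P(M+4) = 3 × 0.5546^1 × 0.4454^2 = 0.330067
P(M+6) = 0.4454^3 = 0.088359
The M+2 peak is largest (0.410990); scaling to 100 gives 41.5 : 100.0 : 80.3 : 21.5.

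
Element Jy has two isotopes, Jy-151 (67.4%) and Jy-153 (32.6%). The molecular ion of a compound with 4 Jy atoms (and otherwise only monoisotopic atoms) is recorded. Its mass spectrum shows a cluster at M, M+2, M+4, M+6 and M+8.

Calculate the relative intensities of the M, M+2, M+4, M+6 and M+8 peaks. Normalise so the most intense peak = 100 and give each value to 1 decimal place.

51.7 : 100.0 : 72.6 : 23.4 : 2.8

Each Jy atom is independently Jy-151 (p = 0.674) or Jy-153 (q = 0.326); the cluster is the binomial expansion (p + q)^4.
P(M) = 0.674^4 = 0.206367
P(M+2) = 4 × 0.674^3 × 0.326^1 = 0.399261
P(M+4) = 6 × 0.674^2 × 0.326^2 = 0.289672
P(M+6) = 4 × 0.674^1 × 0.326^3 = 0.093406
P(M+8) = 0.326^4 = 0.011295
The M+2 peak is largest (0.399261); scaling to 100 gives 51.7 : 100.0 : 72.6 : 23.4 : 2.8.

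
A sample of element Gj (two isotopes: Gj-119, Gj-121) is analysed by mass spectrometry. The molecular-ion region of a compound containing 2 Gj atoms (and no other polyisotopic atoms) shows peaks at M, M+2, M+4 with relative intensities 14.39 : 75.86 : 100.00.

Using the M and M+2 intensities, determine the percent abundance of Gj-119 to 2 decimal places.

If p is the fraction of Gj that is Gj-119, then I(M+2)/I(M) = [C(2,1)·p^1·(1−p)] / p^2 = 2·(1−p)/p = 75.86/14.39 = 5.2717
(1−p)/p = 5.2717/2 = 2.6359  ⇒  p = 1/(1 + 2.6359) = 0.2750
Gj-119: 27.50%, Gj-121: 72.50%.

27.50%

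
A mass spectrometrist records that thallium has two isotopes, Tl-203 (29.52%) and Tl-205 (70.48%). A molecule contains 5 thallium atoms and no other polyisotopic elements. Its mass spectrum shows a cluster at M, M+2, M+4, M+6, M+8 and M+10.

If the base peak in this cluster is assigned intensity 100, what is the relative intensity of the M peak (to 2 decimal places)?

0.62

(0.2952 + 0.7048)^5 gives M 0.0022, M+2 0.0268, M+4 0.1278, M+6 0.3051, M+8 0.3642, M+10 0.1739; the largest is M+8.
P(M+8) = C(5,4) × 0.2952^1 × 0.7048^4 = 5 × 0.2952 × 0.24675365 = 0.364208 (base)
P(M) = C(5,0) × 0.2952^5 × 0.7048^0 = 1 × 0.00224172 × 1.0000 = 0.002242
Relative intensity = 0.002242 / 0.364208 × 100 = 0.62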